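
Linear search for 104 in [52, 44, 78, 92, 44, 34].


i=0: 52!=104
i=1: 44!=104
i=2: 78!=104
i=3: 92!=104
i=4: 44!=104
i=5: 34!=104

Not found, 6 comps


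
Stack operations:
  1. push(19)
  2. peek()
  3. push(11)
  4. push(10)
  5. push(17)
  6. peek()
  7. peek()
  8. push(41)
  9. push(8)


push(19) -> [19]
peek()->19
push(11) -> [19, 11]
push(10) -> [19, 11, 10]
push(17) -> [19, 11, 10, 17]
peek()->17
peek()->17
push(41) -> [19, 11, 10, 17, 41]
push(8) -> [19, 11, 10, 17, 41, 8]

Final stack: [19, 11, 10, 17, 41, 8]


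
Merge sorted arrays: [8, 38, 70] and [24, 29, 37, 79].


Take 8 from A
Take 24 from B
Take 29 from B
Take 37 from B
Take 38 from A
Take 70 from A

Merged: [8, 24, 29, 37, 38, 70, 79]


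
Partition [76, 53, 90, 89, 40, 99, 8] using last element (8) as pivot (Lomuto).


Pivot: 8
Place pivot at 0: [8, 53, 90, 89, 40, 99, 76]

Partitioned: [8, 53, 90, 89, 40, 99, 76]


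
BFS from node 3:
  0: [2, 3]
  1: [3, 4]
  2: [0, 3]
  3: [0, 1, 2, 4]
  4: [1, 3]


Visit 3, enqueue [0, 1, 2, 4]
Visit 0, enqueue []
Visit 1, enqueue []
Visit 2, enqueue []
Visit 4, enqueue []

BFS order: [3, 0, 1, 2, 4]


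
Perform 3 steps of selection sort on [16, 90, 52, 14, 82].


Initial: [16, 90, 52, 14, 82]
Step 1: min=14 at 3
  Swap: [14, 90, 52, 16, 82]
Step 2: min=16 at 3
  Swap: [14, 16, 52, 90, 82]
Step 3: min=52 at 2
  Swap: [14, 16, 52, 90, 82]

After 3 steps: [14, 16, 52, 90, 82]


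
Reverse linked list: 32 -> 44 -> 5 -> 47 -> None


Step 1: curr=32, set curr.next=prev(None) | reversed so far: 32
Step 2: curr=44, set curr.next=prev(32) | reversed so far: 44 -> 32
Step 3: curr=5, set curr.next=prev(44) | reversed so far: 5 -> 44 -> 32
Step 4: curr=47, set curr.next=prev(5) | reversed so far: 47 -> 5 -> 44 -> 32

47 -> 5 -> 44 -> 32 -> None


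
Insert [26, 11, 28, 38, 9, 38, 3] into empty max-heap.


Insert 26: [26]
Insert 11: [26, 11]
Insert 28: [28, 11, 26]
Insert 38: [38, 28, 26, 11]
Insert 9: [38, 28, 26, 11, 9]
Insert 38: [38, 28, 38, 11, 9, 26]
Insert 3: [38, 28, 38, 11, 9, 26, 3]

Final heap: [38, 28, 38, 11, 9, 26, 3]


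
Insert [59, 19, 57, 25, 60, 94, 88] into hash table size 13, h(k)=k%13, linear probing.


Insert 59: h=7 -> slot 7
Insert 19: h=6 -> slot 6
Insert 57: h=5 -> slot 5
Insert 25: h=12 -> slot 12
Insert 60: h=8 -> slot 8
Insert 94: h=3 -> slot 3
Insert 88: h=10 -> slot 10

Table: [None, None, None, 94, None, 57, 19, 59, 60, None, 88, None, 25]


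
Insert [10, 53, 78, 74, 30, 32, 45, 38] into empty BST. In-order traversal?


Insert 10: root
Insert 53: R from 10
Insert 78: R from 10 -> R from 53
Insert 74: R from 10 -> R from 53 -> L from 78
Insert 30: R from 10 -> L from 53
Insert 32: R from 10 -> L from 53 -> R from 30
Insert 45: R from 10 -> L from 53 -> R from 30 -> R from 32
Insert 38: R from 10 -> L from 53 -> R from 30 -> R from 32 -> L from 45

In-order: [10, 30, 32, 38, 45, 53, 74, 78]


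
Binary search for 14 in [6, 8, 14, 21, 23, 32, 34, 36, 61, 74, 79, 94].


Step 1: lo=0, hi=11, mid=5, val=32
Step 2: lo=0, hi=4, mid=2, val=14

Found at index 2


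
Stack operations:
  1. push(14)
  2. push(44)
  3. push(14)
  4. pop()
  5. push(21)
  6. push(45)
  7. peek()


push(14) -> [14]
push(44) -> [14, 44]
push(14) -> [14, 44, 14]
pop()->14, [14, 44]
push(21) -> [14, 44, 21]
push(45) -> [14, 44, 21, 45]
peek()->45

Final stack: [14, 44, 21, 45]


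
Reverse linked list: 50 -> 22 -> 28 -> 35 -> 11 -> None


Step 1: curr=50, set curr.next=prev(None) | reversed so far: 50
Step 2: curr=22, set curr.next=prev(50) | reversed so far: 22 -> 50
Step 3: curr=28, set curr.next=prev(22) | reversed so far: 28 -> 22 -> 50
Step 4: curr=35, set curr.next=prev(28) | reversed so far: 35 -> 28 -> 22 -> 50
Step 5: curr=11, set curr.next=prev(35) | reversed so far: 11 -> 35 -> 28 -> 22 -> 50

11 -> 35 -> 28 -> 22 -> 50 -> None


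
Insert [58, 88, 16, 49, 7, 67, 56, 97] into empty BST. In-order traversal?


Insert 58: root
Insert 88: R from 58
Insert 16: L from 58
Insert 49: L from 58 -> R from 16
Insert 7: L from 58 -> L from 16
Insert 67: R from 58 -> L from 88
Insert 56: L from 58 -> R from 16 -> R from 49
Insert 97: R from 58 -> R from 88

In-order: [7, 16, 49, 56, 58, 67, 88, 97]


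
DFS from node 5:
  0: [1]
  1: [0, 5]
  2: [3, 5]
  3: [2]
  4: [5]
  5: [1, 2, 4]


Visit 5, push [4, 2, 1]
Visit 1, push [0]
Visit 0, push []
Visit 2, push [3]
Visit 3, push []
Visit 4, push []

DFS order: [5, 1, 0, 2, 3, 4]


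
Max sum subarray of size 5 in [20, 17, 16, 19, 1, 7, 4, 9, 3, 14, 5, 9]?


[0:5]: 73
[1:6]: 60
[2:7]: 47
[3:8]: 40
[4:9]: 24
[5:10]: 37
[6:11]: 35
[7:12]: 40

Max: 73 at [0:5]


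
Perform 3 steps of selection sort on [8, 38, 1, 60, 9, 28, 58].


Initial: [8, 38, 1, 60, 9, 28, 58]
Step 1: min=1 at 2
  Swap: [1, 38, 8, 60, 9, 28, 58]
Step 2: min=8 at 2
  Swap: [1, 8, 38, 60, 9, 28, 58]
Step 3: min=9 at 4
  Swap: [1, 8, 9, 60, 38, 28, 58]

After 3 steps: [1, 8, 9, 60, 38, 28, 58]


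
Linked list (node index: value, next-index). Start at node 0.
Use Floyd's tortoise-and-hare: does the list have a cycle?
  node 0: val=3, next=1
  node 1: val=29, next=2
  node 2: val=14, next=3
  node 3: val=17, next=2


Floyd's tortoise (slow, +1) and hare (fast, +2):
  init: slow=0, fast=0
  step 1: slow=1, fast=2
  step 2: slow=2, fast=2
  slow == fast at node 2: cycle detected

Cycle: yes


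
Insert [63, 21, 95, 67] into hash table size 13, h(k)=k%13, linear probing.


Insert 63: h=11 -> slot 11
Insert 21: h=8 -> slot 8
Insert 95: h=4 -> slot 4
Insert 67: h=2 -> slot 2

Table: [None, None, 67, None, 95, None, None, None, 21, None, None, 63, None]


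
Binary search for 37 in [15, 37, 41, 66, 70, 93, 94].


Step 1: lo=0, hi=6, mid=3, val=66
Step 2: lo=0, hi=2, mid=1, val=37

Found at index 1


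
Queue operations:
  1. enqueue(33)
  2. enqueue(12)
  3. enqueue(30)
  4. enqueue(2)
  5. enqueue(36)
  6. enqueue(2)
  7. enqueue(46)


enqueue(33) -> [33]
enqueue(12) -> [33, 12]
enqueue(30) -> [33, 12, 30]
enqueue(2) -> [33, 12, 30, 2]
enqueue(36) -> [33, 12, 30, 2, 36]
enqueue(2) -> [33, 12, 30, 2, 36, 2]
enqueue(46) -> [33, 12, 30, 2, 36, 2, 46]

Final queue: [33, 12, 30, 2, 36, 2, 46]


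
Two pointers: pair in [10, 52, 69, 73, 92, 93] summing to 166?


lo=0(10)+hi=5(93)=103
lo=1(52)+hi=5(93)=145
lo=2(69)+hi=5(93)=162
lo=3(73)+hi=5(93)=166

Yes: 73+93=166


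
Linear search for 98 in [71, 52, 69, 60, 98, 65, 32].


i=0: 71!=98
i=1: 52!=98
i=2: 69!=98
i=3: 60!=98
i=4: 98==98 found!

Found at 4, 5 comps


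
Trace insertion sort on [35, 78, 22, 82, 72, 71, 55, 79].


Initial: [35, 78, 22, 82, 72, 71, 55, 79]
Insert 78: [35, 78, 22, 82, 72, 71, 55, 79]
Insert 22: [22, 35, 78, 82, 72, 71, 55, 79]
Insert 82: [22, 35, 78, 82, 72, 71, 55, 79]
Insert 72: [22, 35, 72, 78, 82, 71, 55, 79]
Insert 71: [22, 35, 71, 72, 78, 82, 55, 79]
Insert 55: [22, 35, 55, 71, 72, 78, 82, 79]
Insert 79: [22, 35, 55, 71, 72, 78, 79, 82]

Sorted: [22, 35, 55, 71, 72, 78, 79, 82]


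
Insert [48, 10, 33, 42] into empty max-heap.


Insert 48: [48]
Insert 10: [48, 10]
Insert 33: [48, 10, 33]
Insert 42: [48, 42, 33, 10]

Final heap: [48, 42, 33, 10]


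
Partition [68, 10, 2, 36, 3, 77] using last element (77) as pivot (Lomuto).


Pivot: 77
  68 <= 77: advance i (no swap)
  10 <= 77: advance i (no swap)
  2 <= 77: advance i (no swap)
  36 <= 77: advance i (no swap)
  3 <= 77: advance i (no swap)
Place pivot at 5: [68, 10, 2, 36, 3, 77]

Partitioned: [68, 10, 2, 36, 3, 77]


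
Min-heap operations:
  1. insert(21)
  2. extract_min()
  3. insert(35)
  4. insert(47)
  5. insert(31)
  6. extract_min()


insert(21) -> [21]
extract_min()->21, []
insert(35) -> [35]
insert(47) -> [35, 47]
insert(31) -> [31, 47, 35]
extract_min()->31, [35, 47]

Final heap: [35, 47]


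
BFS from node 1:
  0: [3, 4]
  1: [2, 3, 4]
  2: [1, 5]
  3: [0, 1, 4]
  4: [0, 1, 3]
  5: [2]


Visit 1, enqueue [2, 3, 4]
Visit 2, enqueue [5]
Visit 3, enqueue [0]
Visit 4, enqueue []
Visit 5, enqueue []
Visit 0, enqueue []

BFS order: [1, 2, 3, 4, 5, 0]


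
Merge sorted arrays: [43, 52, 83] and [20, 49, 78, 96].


Take 20 from B
Take 43 from A
Take 49 from B
Take 52 from A
Take 78 from B
Take 83 from A

Merged: [20, 43, 49, 52, 78, 83, 96]


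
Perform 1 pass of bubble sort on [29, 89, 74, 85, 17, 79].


Initial: [29, 89, 74, 85, 17, 79]
Pass 1: [29, 74, 85, 17, 79, 89] (4 swaps)

After 1 pass: [29, 74, 85, 17, 79, 89]


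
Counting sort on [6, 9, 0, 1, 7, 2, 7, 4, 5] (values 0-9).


Input: [6, 9, 0, 1, 7, 2, 7, 4, 5]
Counts: [1, 1, 1, 0, 1, 1, 1, 2, 0, 1]

Sorted: [0, 1, 2, 4, 5, 6, 7, 7, 9]


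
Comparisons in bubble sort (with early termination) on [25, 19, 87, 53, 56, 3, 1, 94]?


Algorithm: bubble sort (with early termination)
Input: [25, 19, 87, 53, 56, 3, 1, 94]
Sorted: [1, 3, 19, 25, 53, 56, 87, 94]

28


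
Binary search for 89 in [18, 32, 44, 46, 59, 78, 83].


Step 1: lo=0, hi=6, mid=3, val=46
Step 2: lo=4, hi=6, mid=5, val=78
Step 3: lo=6, hi=6, mid=6, val=83

Not found


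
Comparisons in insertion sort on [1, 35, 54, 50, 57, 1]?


Algorithm: insertion sort
Input: [1, 35, 54, 50, 57, 1]
Sorted: [1, 1, 35, 50, 54, 57]

10


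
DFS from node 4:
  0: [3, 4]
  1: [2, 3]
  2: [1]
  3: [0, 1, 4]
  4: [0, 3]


Visit 4, push [3, 0]
Visit 0, push [3]
Visit 3, push [1]
Visit 1, push [2]
Visit 2, push []

DFS order: [4, 0, 3, 1, 2]


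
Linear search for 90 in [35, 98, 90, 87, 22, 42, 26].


i=0: 35!=90
i=1: 98!=90
i=2: 90==90 found!

Found at 2, 3 comps


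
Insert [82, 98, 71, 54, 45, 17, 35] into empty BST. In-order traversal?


Insert 82: root
Insert 98: R from 82
Insert 71: L from 82
Insert 54: L from 82 -> L from 71
Insert 45: L from 82 -> L from 71 -> L from 54
Insert 17: L from 82 -> L from 71 -> L from 54 -> L from 45
Insert 35: L from 82 -> L from 71 -> L from 54 -> L from 45 -> R from 17

In-order: [17, 35, 45, 54, 71, 82, 98]


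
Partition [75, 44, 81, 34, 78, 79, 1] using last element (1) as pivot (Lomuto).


Pivot: 1
Place pivot at 0: [1, 44, 81, 34, 78, 79, 75]

Partitioned: [1, 44, 81, 34, 78, 79, 75]


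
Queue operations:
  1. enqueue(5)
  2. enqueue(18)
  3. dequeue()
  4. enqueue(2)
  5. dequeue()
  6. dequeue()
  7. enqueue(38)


enqueue(5) -> [5]
enqueue(18) -> [5, 18]
dequeue()->5, [18]
enqueue(2) -> [18, 2]
dequeue()->18, [2]
dequeue()->2, []
enqueue(38) -> [38]

Final queue: [38]


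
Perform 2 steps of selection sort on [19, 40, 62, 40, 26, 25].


Initial: [19, 40, 62, 40, 26, 25]
Step 1: min=19 at 0
  Swap: [19, 40, 62, 40, 26, 25]
Step 2: min=25 at 5
  Swap: [19, 25, 62, 40, 26, 40]

After 2 steps: [19, 25, 62, 40, 26, 40]


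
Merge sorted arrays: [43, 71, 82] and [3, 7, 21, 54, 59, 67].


Take 3 from B
Take 7 from B
Take 21 from B
Take 43 from A
Take 54 from B
Take 59 from B
Take 67 from B

Merged: [3, 7, 21, 43, 54, 59, 67, 71, 82]


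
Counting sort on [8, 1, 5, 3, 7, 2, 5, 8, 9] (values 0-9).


Input: [8, 1, 5, 3, 7, 2, 5, 8, 9]
Counts: [0, 1, 1, 1, 0, 2, 0, 1, 2, 1]

Sorted: [1, 2, 3, 5, 5, 7, 8, 8, 9]


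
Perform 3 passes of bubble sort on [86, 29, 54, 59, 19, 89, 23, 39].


Initial: [86, 29, 54, 59, 19, 89, 23, 39]
Pass 1: [29, 54, 59, 19, 86, 23, 39, 89] (6 swaps)
Pass 2: [29, 54, 19, 59, 23, 39, 86, 89] (3 swaps)
Pass 3: [29, 19, 54, 23, 39, 59, 86, 89] (3 swaps)

After 3 passes: [29, 19, 54, 23, 39, 59, 86, 89]


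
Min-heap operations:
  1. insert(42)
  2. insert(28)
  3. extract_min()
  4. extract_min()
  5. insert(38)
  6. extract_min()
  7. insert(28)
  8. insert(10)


insert(42) -> [42]
insert(28) -> [28, 42]
extract_min()->28, [42]
extract_min()->42, []
insert(38) -> [38]
extract_min()->38, []
insert(28) -> [28]
insert(10) -> [10, 28]

Final heap: [10, 28]


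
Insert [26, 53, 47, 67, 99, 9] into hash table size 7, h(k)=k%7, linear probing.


Insert 26: h=5 -> slot 5
Insert 53: h=4 -> slot 4
Insert 47: h=5, 1 probes -> slot 6
Insert 67: h=4, 3 probes -> slot 0
Insert 99: h=1 -> slot 1
Insert 9: h=2 -> slot 2

Table: [67, 99, 9, None, 53, 26, 47]


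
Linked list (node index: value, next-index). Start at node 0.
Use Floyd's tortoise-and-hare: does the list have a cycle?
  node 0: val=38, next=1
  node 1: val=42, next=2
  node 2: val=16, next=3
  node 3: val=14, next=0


Floyd's tortoise (slow, +1) and hare (fast, +2):
  init: slow=0, fast=0
  step 1: slow=1, fast=2
  step 2: slow=2, fast=0
  step 3: slow=3, fast=2
  step 4: slow=0, fast=0
  slow == fast at node 0: cycle detected

Cycle: yes


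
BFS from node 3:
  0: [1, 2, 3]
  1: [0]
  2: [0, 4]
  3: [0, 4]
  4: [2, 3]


Visit 3, enqueue [0, 4]
Visit 0, enqueue [1, 2]
Visit 4, enqueue []
Visit 1, enqueue []
Visit 2, enqueue []

BFS order: [3, 0, 4, 1, 2]


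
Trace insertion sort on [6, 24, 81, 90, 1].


Initial: [6, 24, 81, 90, 1]
Insert 24: [6, 24, 81, 90, 1]
Insert 81: [6, 24, 81, 90, 1]
Insert 90: [6, 24, 81, 90, 1]
Insert 1: [1, 6, 24, 81, 90]

Sorted: [1, 6, 24, 81, 90]


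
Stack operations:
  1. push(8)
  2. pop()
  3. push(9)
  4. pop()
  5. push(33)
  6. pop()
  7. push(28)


push(8) -> [8]
pop()->8, []
push(9) -> [9]
pop()->9, []
push(33) -> [33]
pop()->33, []
push(28) -> [28]

Final stack: [28]


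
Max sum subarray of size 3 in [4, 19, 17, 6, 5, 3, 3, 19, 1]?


[0:3]: 40
[1:4]: 42
[2:5]: 28
[3:6]: 14
[4:7]: 11
[5:8]: 25
[6:9]: 23

Max: 42 at [1:4]


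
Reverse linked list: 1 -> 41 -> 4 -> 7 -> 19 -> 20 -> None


Step 1: curr=1, set curr.next=prev(None) | reversed so far: 1
Step 2: curr=41, set curr.next=prev(1) | reversed so far: 41 -> 1
Step 3: curr=4, set curr.next=prev(41) | reversed so far: 4 -> 41 -> 1
Step 4: curr=7, set curr.next=prev(4) | reversed so far: 7 -> 4 -> 41 -> 1
Step 5: curr=19, set curr.next=prev(7) | reversed so far: 19 -> 7 -> 4 -> 41 -> 1
Step 6: curr=20, set curr.next=prev(19) | reversed so far: 20 -> 19 -> 7 -> 4 -> 41 -> 1

20 -> 19 -> 7 -> 4 -> 41 -> 1 -> None


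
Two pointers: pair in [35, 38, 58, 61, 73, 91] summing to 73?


lo=0(35)+hi=5(91)=126
lo=0(35)+hi=4(73)=108
lo=0(35)+hi=3(61)=96
lo=0(35)+hi=2(58)=93
lo=0(35)+hi=1(38)=73

Yes: 35+38=73


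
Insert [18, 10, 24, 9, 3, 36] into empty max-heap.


Insert 18: [18]
Insert 10: [18, 10]
Insert 24: [24, 10, 18]
Insert 9: [24, 10, 18, 9]
Insert 3: [24, 10, 18, 9, 3]
Insert 36: [36, 10, 24, 9, 3, 18]

Final heap: [36, 10, 24, 9, 3, 18]


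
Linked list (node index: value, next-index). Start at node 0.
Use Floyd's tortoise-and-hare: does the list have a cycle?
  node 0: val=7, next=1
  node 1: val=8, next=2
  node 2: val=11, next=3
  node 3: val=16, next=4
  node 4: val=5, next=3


Floyd's tortoise (slow, +1) and hare (fast, +2):
  init: slow=0, fast=0
  step 1: slow=1, fast=2
  step 2: slow=2, fast=4
  step 3: slow=3, fast=4
  step 4: slow=4, fast=4
  slow == fast at node 4: cycle detected

Cycle: yes


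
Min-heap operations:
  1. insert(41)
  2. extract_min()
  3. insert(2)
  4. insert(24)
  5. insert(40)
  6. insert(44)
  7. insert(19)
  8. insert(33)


insert(41) -> [41]
extract_min()->41, []
insert(2) -> [2]
insert(24) -> [2, 24]
insert(40) -> [2, 24, 40]
insert(44) -> [2, 24, 40, 44]
insert(19) -> [2, 19, 40, 44, 24]
insert(33) -> [2, 19, 33, 44, 24, 40]

Final heap: [2, 19, 33, 44, 24, 40]


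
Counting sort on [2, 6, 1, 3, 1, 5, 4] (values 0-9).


Input: [2, 6, 1, 3, 1, 5, 4]
Counts: [0, 2, 1, 1, 1, 1, 1, 0, 0, 0]

Sorted: [1, 1, 2, 3, 4, 5, 6]


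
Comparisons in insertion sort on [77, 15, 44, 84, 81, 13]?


Algorithm: insertion sort
Input: [77, 15, 44, 84, 81, 13]
Sorted: [13, 15, 44, 77, 81, 84]

11


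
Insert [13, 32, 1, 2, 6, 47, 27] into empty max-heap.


Insert 13: [13]
Insert 32: [32, 13]
Insert 1: [32, 13, 1]
Insert 2: [32, 13, 1, 2]
Insert 6: [32, 13, 1, 2, 6]
Insert 47: [47, 13, 32, 2, 6, 1]
Insert 27: [47, 13, 32, 2, 6, 1, 27]

Final heap: [47, 13, 32, 2, 6, 1, 27]


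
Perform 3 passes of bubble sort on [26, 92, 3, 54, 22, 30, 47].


Initial: [26, 92, 3, 54, 22, 30, 47]
Pass 1: [26, 3, 54, 22, 30, 47, 92] (5 swaps)
Pass 2: [3, 26, 22, 30, 47, 54, 92] (4 swaps)
Pass 3: [3, 22, 26, 30, 47, 54, 92] (1 swaps)

After 3 passes: [3, 22, 26, 30, 47, 54, 92]


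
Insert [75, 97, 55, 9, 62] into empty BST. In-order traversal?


Insert 75: root
Insert 97: R from 75
Insert 55: L from 75
Insert 9: L from 75 -> L from 55
Insert 62: L from 75 -> R from 55

In-order: [9, 55, 62, 75, 97]


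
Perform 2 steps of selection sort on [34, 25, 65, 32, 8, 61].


Initial: [34, 25, 65, 32, 8, 61]
Step 1: min=8 at 4
  Swap: [8, 25, 65, 32, 34, 61]
Step 2: min=25 at 1
  Swap: [8, 25, 65, 32, 34, 61]

After 2 steps: [8, 25, 65, 32, 34, 61]


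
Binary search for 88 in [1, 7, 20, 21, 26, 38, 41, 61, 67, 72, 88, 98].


Step 1: lo=0, hi=11, mid=5, val=38
Step 2: lo=6, hi=11, mid=8, val=67
Step 3: lo=9, hi=11, mid=10, val=88

Found at index 10


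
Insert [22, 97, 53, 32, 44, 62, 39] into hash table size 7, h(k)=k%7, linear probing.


Insert 22: h=1 -> slot 1
Insert 97: h=6 -> slot 6
Insert 53: h=4 -> slot 4
Insert 32: h=4, 1 probes -> slot 5
Insert 44: h=2 -> slot 2
Insert 62: h=6, 1 probes -> slot 0
Insert 39: h=4, 6 probes -> slot 3

Table: [62, 22, 44, 39, 53, 32, 97]


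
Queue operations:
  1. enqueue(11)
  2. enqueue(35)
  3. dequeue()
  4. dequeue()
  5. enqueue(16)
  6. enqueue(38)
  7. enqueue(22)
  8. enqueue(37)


enqueue(11) -> [11]
enqueue(35) -> [11, 35]
dequeue()->11, [35]
dequeue()->35, []
enqueue(16) -> [16]
enqueue(38) -> [16, 38]
enqueue(22) -> [16, 38, 22]
enqueue(37) -> [16, 38, 22, 37]

Final queue: [16, 38, 22, 37]


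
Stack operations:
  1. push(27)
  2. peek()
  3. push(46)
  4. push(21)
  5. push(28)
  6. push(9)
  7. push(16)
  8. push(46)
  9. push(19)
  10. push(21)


push(27) -> [27]
peek()->27
push(46) -> [27, 46]
push(21) -> [27, 46, 21]
push(28) -> [27, 46, 21, 28]
push(9) -> [27, 46, 21, 28, 9]
push(16) -> [27, 46, 21, 28, 9, 16]
push(46) -> [27, 46, 21, 28, 9, 16, 46]
push(19) -> [27, 46, 21, 28, 9, 16, 46, 19]
push(21) -> [27, 46, 21, 28, 9, 16, 46, 19, 21]

Final stack: [27, 46, 21, 28, 9, 16, 46, 19, 21]


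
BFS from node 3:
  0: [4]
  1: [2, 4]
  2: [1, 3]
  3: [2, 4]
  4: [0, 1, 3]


Visit 3, enqueue [2, 4]
Visit 2, enqueue [1]
Visit 4, enqueue [0]
Visit 1, enqueue []
Visit 0, enqueue []

BFS order: [3, 2, 4, 1, 0]


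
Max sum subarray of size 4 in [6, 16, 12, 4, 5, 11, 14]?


[0:4]: 38
[1:5]: 37
[2:6]: 32
[3:7]: 34

Max: 38 at [0:4]


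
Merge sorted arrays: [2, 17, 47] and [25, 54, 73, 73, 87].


Take 2 from A
Take 17 from A
Take 25 from B
Take 47 from A

Merged: [2, 17, 25, 47, 54, 73, 73, 87]


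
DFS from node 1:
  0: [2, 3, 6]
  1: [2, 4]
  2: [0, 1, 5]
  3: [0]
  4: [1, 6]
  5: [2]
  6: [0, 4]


Visit 1, push [4, 2]
Visit 2, push [5, 0]
Visit 0, push [6, 3]
Visit 3, push []
Visit 6, push [4]
Visit 4, push []
Visit 5, push []

DFS order: [1, 2, 0, 3, 6, 4, 5]


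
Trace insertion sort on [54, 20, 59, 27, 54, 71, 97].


Initial: [54, 20, 59, 27, 54, 71, 97]
Insert 20: [20, 54, 59, 27, 54, 71, 97]
Insert 59: [20, 54, 59, 27, 54, 71, 97]
Insert 27: [20, 27, 54, 59, 54, 71, 97]
Insert 54: [20, 27, 54, 54, 59, 71, 97]
Insert 71: [20, 27, 54, 54, 59, 71, 97]
Insert 97: [20, 27, 54, 54, 59, 71, 97]

Sorted: [20, 27, 54, 54, 59, 71, 97]


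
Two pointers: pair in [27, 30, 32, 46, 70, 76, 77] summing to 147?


lo=0(27)+hi=6(77)=104
lo=1(30)+hi=6(77)=107
lo=2(32)+hi=6(77)=109
lo=3(46)+hi=6(77)=123
lo=4(70)+hi=6(77)=147

Yes: 70+77=147


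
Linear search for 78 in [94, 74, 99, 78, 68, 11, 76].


i=0: 94!=78
i=1: 74!=78
i=2: 99!=78
i=3: 78==78 found!

Found at 3, 4 comps


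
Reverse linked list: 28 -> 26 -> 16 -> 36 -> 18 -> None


Step 1: curr=28, set curr.next=prev(None) | reversed so far: 28
Step 2: curr=26, set curr.next=prev(28) | reversed so far: 26 -> 28
Step 3: curr=16, set curr.next=prev(26) | reversed so far: 16 -> 26 -> 28
Step 4: curr=36, set curr.next=prev(16) | reversed so far: 36 -> 16 -> 26 -> 28
Step 5: curr=18, set curr.next=prev(36) | reversed so far: 18 -> 36 -> 16 -> 26 -> 28

18 -> 36 -> 16 -> 26 -> 28 -> None


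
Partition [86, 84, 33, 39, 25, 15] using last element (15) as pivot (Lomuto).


Pivot: 15
Place pivot at 0: [15, 84, 33, 39, 25, 86]

Partitioned: [15, 84, 33, 39, 25, 86]


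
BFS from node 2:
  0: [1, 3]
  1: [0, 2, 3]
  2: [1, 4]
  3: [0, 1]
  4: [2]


Visit 2, enqueue [1, 4]
Visit 1, enqueue [0, 3]
Visit 4, enqueue []
Visit 0, enqueue []
Visit 3, enqueue []

BFS order: [2, 1, 4, 0, 3]


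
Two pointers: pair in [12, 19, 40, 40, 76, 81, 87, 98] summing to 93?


lo=0(12)+hi=7(98)=110
lo=0(12)+hi=6(87)=99
lo=0(12)+hi=5(81)=93

Yes: 12+81=93


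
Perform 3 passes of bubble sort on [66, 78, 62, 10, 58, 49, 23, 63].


Initial: [66, 78, 62, 10, 58, 49, 23, 63]
Pass 1: [66, 62, 10, 58, 49, 23, 63, 78] (6 swaps)
Pass 2: [62, 10, 58, 49, 23, 63, 66, 78] (6 swaps)
Pass 3: [10, 58, 49, 23, 62, 63, 66, 78] (4 swaps)

After 3 passes: [10, 58, 49, 23, 62, 63, 66, 78]


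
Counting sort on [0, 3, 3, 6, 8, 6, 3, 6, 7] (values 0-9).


Input: [0, 3, 3, 6, 8, 6, 3, 6, 7]
Counts: [1, 0, 0, 3, 0, 0, 3, 1, 1, 0]

Sorted: [0, 3, 3, 3, 6, 6, 6, 7, 8]


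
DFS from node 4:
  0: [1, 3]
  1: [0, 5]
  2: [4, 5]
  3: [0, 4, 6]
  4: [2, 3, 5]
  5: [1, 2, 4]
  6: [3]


Visit 4, push [5, 3, 2]
Visit 2, push [5]
Visit 5, push [1]
Visit 1, push [0]
Visit 0, push [3]
Visit 3, push [6]
Visit 6, push []

DFS order: [4, 2, 5, 1, 0, 3, 6]


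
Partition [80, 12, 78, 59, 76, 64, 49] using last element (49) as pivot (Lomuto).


Pivot: 49
  12 <= 49: swap -> [12, 80, 78, 59, 76, 64, 49]
Place pivot at 1: [12, 49, 78, 59, 76, 64, 80]

Partitioned: [12, 49, 78, 59, 76, 64, 80]


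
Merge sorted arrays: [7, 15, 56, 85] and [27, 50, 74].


Take 7 from A
Take 15 from A
Take 27 from B
Take 50 from B
Take 56 from A
Take 74 from B

Merged: [7, 15, 27, 50, 56, 74, 85]


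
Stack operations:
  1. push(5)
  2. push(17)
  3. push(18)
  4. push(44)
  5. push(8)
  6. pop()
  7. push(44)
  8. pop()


push(5) -> [5]
push(17) -> [5, 17]
push(18) -> [5, 17, 18]
push(44) -> [5, 17, 18, 44]
push(8) -> [5, 17, 18, 44, 8]
pop()->8, [5, 17, 18, 44]
push(44) -> [5, 17, 18, 44, 44]
pop()->44, [5, 17, 18, 44]

Final stack: [5, 17, 18, 44]


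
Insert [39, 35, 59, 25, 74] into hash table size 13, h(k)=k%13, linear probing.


Insert 39: h=0 -> slot 0
Insert 35: h=9 -> slot 9
Insert 59: h=7 -> slot 7
Insert 25: h=12 -> slot 12
Insert 74: h=9, 1 probes -> slot 10

Table: [39, None, None, None, None, None, None, 59, None, 35, 74, None, 25]


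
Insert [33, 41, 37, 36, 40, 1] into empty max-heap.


Insert 33: [33]
Insert 41: [41, 33]
Insert 37: [41, 33, 37]
Insert 36: [41, 36, 37, 33]
Insert 40: [41, 40, 37, 33, 36]
Insert 1: [41, 40, 37, 33, 36, 1]

Final heap: [41, 40, 37, 33, 36, 1]


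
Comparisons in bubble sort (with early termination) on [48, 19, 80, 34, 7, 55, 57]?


Algorithm: bubble sort (with early termination)
Input: [48, 19, 80, 34, 7, 55, 57]
Sorted: [7, 19, 34, 48, 55, 57, 80]

20


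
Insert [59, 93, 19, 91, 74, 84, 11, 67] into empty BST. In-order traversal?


Insert 59: root
Insert 93: R from 59
Insert 19: L from 59
Insert 91: R from 59 -> L from 93
Insert 74: R from 59 -> L from 93 -> L from 91
Insert 84: R from 59 -> L from 93 -> L from 91 -> R from 74
Insert 11: L from 59 -> L from 19
Insert 67: R from 59 -> L from 93 -> L from 91 -> L from 74

In-order: [11, 19, 59, 67, 74, 84, 91, 93]


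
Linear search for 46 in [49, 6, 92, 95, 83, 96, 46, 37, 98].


i=0: 49!=46
i=1: 6!=46
i=2: 92!=46
i=3: 95!=46
i=4: 83!=46
i=5: 96!=46
i=6: 46==46 found!

Found at 6, 7 comps


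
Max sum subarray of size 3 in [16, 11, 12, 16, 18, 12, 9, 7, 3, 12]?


[0:3]: 39
[1:4]: 39
[2:5]: 46
[3:6]: 46
[4:7]: 39
[5:8]: 28
[6:9]: 19
[7:10]: 22

Max: 46 at [2:5]


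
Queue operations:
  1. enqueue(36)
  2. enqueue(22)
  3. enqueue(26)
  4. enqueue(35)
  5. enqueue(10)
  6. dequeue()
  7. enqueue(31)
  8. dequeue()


enqueue(36) -> [36]
enqueue(22) -> [36, 22]
enqueue(26) -> [36, 22, 26]
enqueue(35) -> [36, 22, 26, 35]
enqueue(10) -> [36, 22, 26, 35, 10]
dequeue()->36, [22, 26, 35, 10]
enqueue(31) -> [22, 26, 35, 10, 31]
dequeue()->22, [26, 35, 10, 31]

Final queue: [26, 35, 10, 31]


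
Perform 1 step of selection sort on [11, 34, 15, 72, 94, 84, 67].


Initial: [11, 34, 15, 72, 94, 84, 67]
Step 1: min=11 at 0
  Swap: [11, 34, 15, 72, 94, 84, 67]

After 1 step: [11, 34, 15, 72, 94, 84, 67]


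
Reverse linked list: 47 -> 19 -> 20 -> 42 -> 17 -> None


Step 1: curr=47, set curr.next=prev(None) | reversed so far: 47
Step 2: curr=19, set curr.next=prev(47) | reversed so far: 19 -> 47
Step 3: curr=20, set curr.next=prev(19) | reversed so far: 20 -> 19 -> 47
Step 4: curr=42, set curr.next=prev(20) | reversed so far: 42 -> 20 -> 19 -> 47
Step 5: curr=17, set curr.next=prev(42) | reversed so far: 17 -> 42 -> 20 -> 19 -> 47

17 -> 42 -> 20 -> 19 -> 47 -> None


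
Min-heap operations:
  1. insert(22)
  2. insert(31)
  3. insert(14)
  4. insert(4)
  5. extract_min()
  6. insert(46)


insert(22) -> [22]
insert(31) -> [22, 31]
insert(14) -> [14, 31, 22]
insert(4) -> [4, 14, 22, 31]
extract_min()->4, [14, 31, 22]
insert(46) -> [14, 31, 22, 46]

Final heap: [14, 31, 22, 46]


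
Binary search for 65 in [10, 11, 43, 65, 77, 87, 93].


Step 1: lo=0, hi=6, mid=3, val=65

Found at index 3


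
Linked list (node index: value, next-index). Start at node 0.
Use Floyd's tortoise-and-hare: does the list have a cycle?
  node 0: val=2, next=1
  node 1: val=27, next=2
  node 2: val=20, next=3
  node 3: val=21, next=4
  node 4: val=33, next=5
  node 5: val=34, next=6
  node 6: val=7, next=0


Floyd's tortoise (slow, +1) and hare (fast, +2):
  init: slow=0, fast=0
  step 1: slow=1, fast=2
  step 2: slow=2, fast=4
  step 3: slow=3, fast=6
  step 4: slow=4, fast=1
  step 5: slow=5, fast=3
  step 6: slow=6, fast=5
  step 7: slow=0, fast=0
  slow == fast at node 0: cycle detected

Cycle: yes


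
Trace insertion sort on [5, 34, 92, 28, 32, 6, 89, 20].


Initial: [5, 34, 92, 28, 32, 6, 89, 20]
Insert 34: [5, 34, 92, 28, 32, 6, 89, 20]
Insert 92: [5, 34, 92, 28, 32, 6, 89, 20]
Insert 28: [5, 28, 34, 92, 32, 6, 89, 20]
Insert 32: [5, 28, 32, 34, 92, 6, 89, 20]
Insert 6: [5, 6, 28, 32, 34, 92, 89, 20]
Insert 89: [5, 6, 28, 32, 34, 89, 92, 20]
Insert 20: [5, 6, 20, 28, 32, 34, 89, 92]

Sorted: [5, 6, 20, 28, 32, 34, 89, 92]


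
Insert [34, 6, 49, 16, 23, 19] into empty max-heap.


Insert 34: [34]
Insert 6: [34, 6]
Insert 49: [49, 6, 34]
Insert 16: [49, 16, 34, 6]
Insert 23: [49, 23, 34, 6, 16]
Insert 19: [49, 23, 34, 6, 16, 19]

Final heap: [49, 23, 34, 6, 16, 19]


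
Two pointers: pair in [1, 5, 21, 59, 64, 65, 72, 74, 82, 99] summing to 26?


lo=0(1)+hi=9(99)=100
lo=0(1)+hi=8(82)=83
lo=0(1)+hi=7(74)=75
lo=0(1)+hi=6(72)=73
lo=0(1)+hi=5(65)=66
lo=0(1)+hi=4(64)=65
lo=0(1)+hi=3(59)=60
lo=0(1)+hi=2(21)=22
lo=1(5)+hi=2(21)=26

Yes: 5+21=26


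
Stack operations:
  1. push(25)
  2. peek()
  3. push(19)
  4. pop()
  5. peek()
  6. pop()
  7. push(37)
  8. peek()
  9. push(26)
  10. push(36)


push(25) -> [25]
peek()->25
push(19) -> [25, 19]
pop()->19, [25]
peek()->25
pop()->25, []
push(37) -> [37]
peek()->37
push(26) -> [37, 26]
push(36) -> [37, 26, 36]

Final stack: [37, 26, 36]


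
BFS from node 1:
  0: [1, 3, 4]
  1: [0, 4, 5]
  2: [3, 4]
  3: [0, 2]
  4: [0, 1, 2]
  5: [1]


Visit 1, enqueue [0, 4, 5]
Visit 0, enqueue [3]
Visit 4, enqueue [2]
Visit 5, enqueue []
Visit 3, enqueue []
Visit 2, enqueue []

BFS order: [1, 0, 4, 5, 3, 2]


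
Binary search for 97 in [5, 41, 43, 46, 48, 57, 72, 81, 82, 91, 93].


Step 1: lo=0, hi=10, mid=5, val=57
Step 2: lo=6, hi=10, mid=8, val=82
Step 3: lo=9, hi=10, mid=9, val=91
Step 4: lo=10, hi=10, mid=10, val=93

Not found


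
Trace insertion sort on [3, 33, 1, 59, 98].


Initial: [3, 33, 1, 59, 98]
Insert 33: [3, 33, 1, 59, 98]
Insert 1: [1, 3, 33, 59, 98]
Insert 59: [1, 3, 33, 59, 98]
Insert 98: [1, 3, 33, 59, 98]

Sorted: [1, 3, 33, 59, 98]


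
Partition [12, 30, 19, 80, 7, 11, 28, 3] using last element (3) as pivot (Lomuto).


Pivot: 3
Place pivot at 0: [3, 30, 19, 80, 7, 11, 28, 12]

Partitioned: [3, 30, 19, 80, 7, 11, 28, 12]


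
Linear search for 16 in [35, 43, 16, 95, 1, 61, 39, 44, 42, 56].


i=0: 35!=16
i=1: 43!=16
i=2: 16==16 found!

Found at 2, 3 comps


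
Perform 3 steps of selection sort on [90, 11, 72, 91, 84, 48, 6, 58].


Initial: [90, 11, 72, 91, 84, 48, 6, 58]
Step 1: min=6 at 6
  Swap: [6, 11, 72, 91, 84, 48, 90, 58]
Step 2: min=11 at 1
  Swap: [6, 11, 72, 91, 84, 48, 90, 58]
Step 3: min=48 at 5
  Swap: [6, 11, 48, 91, 84, 72, 90, 58]

After 3 steps: [6, 11, 48, 91, 84, 72, 90, 58]


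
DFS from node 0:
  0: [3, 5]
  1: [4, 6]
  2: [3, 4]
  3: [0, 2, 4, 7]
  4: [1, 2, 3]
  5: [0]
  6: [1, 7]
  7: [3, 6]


Visit 0, push [5, 3]
Visit 3, push [7, 4, 2]
Visit 2, push [4]
Visit 4, push [1]
Visit 1, push [6]
Visit 6, push [7]
Visit 7, push []
Visit 5, push []

DFS order: [0, 3, 2, 4, 1, 6, 7, 5]


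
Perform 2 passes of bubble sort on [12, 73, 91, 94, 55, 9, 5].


Initial: [12, 73, 91, 94, 55, 9, 5]
Pass 1: [12, 73, 91, 55, 9, 5, 94] (3 swaps)
Pass 2: [12, 73, 55, 9, 5, 91, 94] (3 swaps)

After 2 passes: [12, 73, 55, 9, 5, 91, 94]


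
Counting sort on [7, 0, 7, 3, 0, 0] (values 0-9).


Input: [7, 0, 7, 3, 0, 0]
Counts: [3, 0, 0, 1, 0, 0, 0, 2, 0, 0]

Sorted: [0, 0, 0, 3, 7, 7]


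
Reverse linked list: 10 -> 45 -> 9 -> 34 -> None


Step 1: curr=10, set curr.next=prev(None) | reversed so far: 10
Step 2: curr=45, set curr.next=prev(10) | reversed so far: 45 -> 10
Step 3: curr=9, set curr.next=prev(45) | reversed so far: 9 -> 45 -> 10
Step 4: curr=34, set curr.next=prev(9) | reversed so far: 34 -> 9 -> 45 -> 10

34 -> 9 -> 45 -> 10 -> None


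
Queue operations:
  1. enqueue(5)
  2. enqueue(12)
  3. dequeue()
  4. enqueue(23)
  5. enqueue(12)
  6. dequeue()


enqueue(5) -> [5]
enqueue(12) -> [5, 12]
dequeue()->5, [12]
enqueue(23) -> [12, 23]
enqueue(12) -> [12, 23, 12]
dequeue()->12, [23, 12]

Final queue: [23, 12]


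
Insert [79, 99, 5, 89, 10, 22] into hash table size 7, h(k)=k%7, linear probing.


Insert 79: h=2 -> slot 2
Insert 99: h=1 -> slot 1
Insert 5: h=5 -> slot 5
Insert 89: h=5, 1 probes -> slot 6
Insert 10: h=3 -> slot 3
Insert 22: h=1, 3 probes -> slot 4

Table: [None, 99, 79, 10, 22, 5, 89]


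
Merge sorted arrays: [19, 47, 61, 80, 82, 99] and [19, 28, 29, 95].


Take 19 from A
Take 19 from B
Take 28 from B
Take 29 from B
Take 47 from A
Take 61 from A
Take 80 from A
Take 82 from A
Take 95 from B

Merged: [19, 19, 28, 29, 47, 61, 80, 82, 95, 99]


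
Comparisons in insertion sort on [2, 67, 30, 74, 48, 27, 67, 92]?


Algorithm: insertion sort
Input: [2, 67, 30, 74, 48, 27, 67, 92]
Sorted: [2, 27, 30, 48, 67, 67, 74, 92]

15


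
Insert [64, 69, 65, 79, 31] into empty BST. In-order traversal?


Insert 64: root
Insert 69: R from 64
Insert 65: R from 64 -> L from 69
Insert 79: R from 64 -> R from 69
Insert 31: L from 64

In-order: [31, 64, 65, 69, 79]


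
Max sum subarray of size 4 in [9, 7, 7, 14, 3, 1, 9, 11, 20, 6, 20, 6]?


[0:4]: 37
[1:5]: 31
[2:6]: 25
[3:7]: 27
[4:8]: 24
[5:9]: 41
[6:10]: 46
[7:11]: 57
[8:12]: 52

Max: 57 at [7:11]


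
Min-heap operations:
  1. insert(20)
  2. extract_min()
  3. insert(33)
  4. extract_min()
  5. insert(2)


insert(20) -> [20]
extract_min()->20, []
insert(33) -> [33]
extract_min()->33, []
insert(2) -> [2]

Final heap: [2]


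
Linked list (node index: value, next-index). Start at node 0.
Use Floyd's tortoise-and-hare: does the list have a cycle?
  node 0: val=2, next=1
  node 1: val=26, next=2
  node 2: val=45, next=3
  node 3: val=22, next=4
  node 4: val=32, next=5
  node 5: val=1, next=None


Floyd's tortoise (slow, +1) and hare (fast, +2):
  init: slow=0, fast=0
  step 1: slow=1, fast=2
  step 2: slow=2, fast=4
  step 3: fast 4->5->None, no cycle

Cycle: no


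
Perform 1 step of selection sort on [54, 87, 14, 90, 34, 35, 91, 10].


Initial: [54, 87, 14, 90, 34, 35, 91, 10]
Step 1: min=10 at 7
  Swap: [10, 87, 14, 90, 34, 35, 91, 54]

After 1 step: [10, 87, 14, 90, 34, 35, 91, 54]


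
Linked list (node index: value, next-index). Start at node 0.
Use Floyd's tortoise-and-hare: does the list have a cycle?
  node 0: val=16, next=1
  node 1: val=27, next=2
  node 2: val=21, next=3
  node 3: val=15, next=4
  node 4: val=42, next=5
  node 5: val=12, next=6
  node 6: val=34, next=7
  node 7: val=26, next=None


Floyd's tortoise (slow, +1) and hare (fast, +2):
  init: slow=0, fast=0
  step 1: slow=1, fast=2
  step 2: slow=2, fast=4
  step 3: slow=3, fast=6
  step 4: fast 6->7->None, no cycle

Cycle: no


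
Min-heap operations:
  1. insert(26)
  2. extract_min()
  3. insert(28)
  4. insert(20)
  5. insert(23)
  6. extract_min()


insert(26) -> [26]
extract_min()->26, []
insert(28) -> [28]
insert(20) -> [20, 28]
insert(23) -> [20, 28, 23]
extract_min()->20, [23, 28]

Final heap: [23, 28]


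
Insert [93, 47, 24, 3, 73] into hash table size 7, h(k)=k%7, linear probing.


Insert 93: h=2 -> slot 2
Insert 47: h=5 -> slot 5
Insert 24: h=3 -> slot 3
Insert 3: h=3, 1 probes -> slot 4
Insert 73: h=3, 3 probes -> slot 6

Table: [None, None, 93, 24, 3, 47, 73]


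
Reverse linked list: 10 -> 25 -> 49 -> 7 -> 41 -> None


Step 1: curr=10, set curr.next=prev(None) | reversed so far: 10
Step 2: curr=25, set curr.next=prev(10) | reversed so far: 25 -> 10
Step 3: curr=49, set curr.next=prev(25) | reversed so far: 49 -> 25 -> 10
Step 4: curr=7, set curr.next=prev(49) | reversed so far: 7 -> 49 -> 25 -> 10
Step 5: curr=41, set curr.next=prev(7) | reversed so far: 41 -> 7 -> 49 -> 25 -> 10

41 -> 7 -> 49 -> 25 -> 10 -> None


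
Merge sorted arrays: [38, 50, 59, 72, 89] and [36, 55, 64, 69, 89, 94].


Take 36 from B
Take 38 from A
Take 50 from A
Take 55 from B
Take 59 from A
Take 64 from B
Take 69 from B
Take 72 from A
Take 89 from A

Merged: [36, 38, 50, 55, 59, 64, 69, 72, 89, 89, 94]


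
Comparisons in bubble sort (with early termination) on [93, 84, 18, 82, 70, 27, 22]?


Algorithm: bubble sort (with early termination)
Input: [93, 84, 18, 82, 70, 27, 22]
Sorted: [18, 22, 27, 70, 82, 84, 93]

21


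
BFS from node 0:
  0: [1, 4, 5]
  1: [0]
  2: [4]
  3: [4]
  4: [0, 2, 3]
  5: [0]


Visit 0, enqueue [1, 4, 5]
Visit 1, enqueue []
Visit 4, enqueue [2, 3]
Visit 5, enqueue []
Visit 2, enqueue []
Visit 3, enqueue []

BFS order: [0, 1, 4, 5, 2, 3]


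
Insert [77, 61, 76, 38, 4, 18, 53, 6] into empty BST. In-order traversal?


Insert 77: root
Insert 61: L from 77
Insert 76: L from 77 -> R from 61
Insert 38: L from 77 -> L from 61
Insert 4: L from 77 -> L from 61 -> L from 38
Insert 18: L from 77 -> L from 61 -> L from 38 -> R from 4
Insert 53: L from 77 -> L from 61 -> R from 38
Insert 6: L from 77 -> L from 61 -> L from 38 -> R from 4 -> L from 18

In-order: [4, 6, 18, 38, 53, 61, 76, 77]


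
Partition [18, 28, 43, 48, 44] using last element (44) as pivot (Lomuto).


Pivot: 44
  18 <= 44: advance i (no swap)
  28 <= 44: advance i (no swap)
  43 <= 44: advance i (no swap)
Place pivot at 3: [18, 28, 43, 44, 48]

Partitioned: [18, 28, 43, 44, 48]


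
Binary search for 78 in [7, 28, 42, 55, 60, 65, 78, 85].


Step 1: lo=0, hi=7, mid=3, val=55
Step 2: lo=4, hi=7, mid=5, val=65
Step 3: lo=6, hi=7, mid=6, val=78

Found at index 6


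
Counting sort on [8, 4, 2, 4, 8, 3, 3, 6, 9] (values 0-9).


Input: [8, 4, 2, 4, 8, 3, 3, 6, 9]
Counts: [0, 0, 1, 2, 2, 0, 1, 0, 2, 1]

Sorted: [2, 3, 3, 4, 4, 6, 8, 8, 9]


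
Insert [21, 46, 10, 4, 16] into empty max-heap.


Insert 21: [21]
Insert 46: [46, 21]
Insert 10: [46, 21, 10]
Insert 4: [46, 21, 10, 4]
Insert 16: [46, 21, 10, 4, 16]

Final heap: [46, 21, 10, 4, 16]


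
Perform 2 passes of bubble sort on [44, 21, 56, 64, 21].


Initial: [44, 21, 56, 64, 21]
Pass 1: [21, 44, 56, 21, 64] (2 swaps)
Pass 2: [21, 44, 21, 56, 64] (1 swaps)

After 2 passes: [21, 44, 21, 56, 64]


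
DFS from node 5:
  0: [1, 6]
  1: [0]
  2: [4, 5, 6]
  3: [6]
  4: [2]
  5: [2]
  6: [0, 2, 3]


Visit 5, push [2]
Visit 2, push [6, 4]
Visit 4, push []
Visit 6, push [3, 0]
Visit 0, push [1]
Visit 1, push []
Visit 3, push []

DFS order: [5, 2, 4, 6, 0, 1, 3]


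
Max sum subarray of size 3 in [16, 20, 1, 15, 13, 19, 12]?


[0:3]: 37
[1:4]: 36
[2:5]: 29
[3:6]: 47
[4:7]: 44

Max: 47 at [3:6]


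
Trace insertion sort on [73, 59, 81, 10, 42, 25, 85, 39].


Initial: [73, 59, 81, 10, 42, 25, 85, 39]
Insert 59: [59, 73, 81, 10, 42, 25, 85, 39]
Insert 81: [59, 73, 81, 10, 42, 25, 85, 39]
Insert 10: [10, 59, 73, 81, 42, 25, 85, 39]
Insert 42: [10, 42, 59, 73, 81, 25, 85, 39]
Insert 25: [10, 25, 42, 59, 73, 81, 85, 39]
Insert 85: [10, 25, 42, 59, 73, 81, 85, 39]
Insert 39: [10, 25, 39, 42, 59, 73, 81, 85]

Sorted: [10, 25, 39, 42, 59, 73, 81, 85]


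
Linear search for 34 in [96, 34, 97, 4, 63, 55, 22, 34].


i=0: 96!=34
i=1: 34==34 found!

Found at 1, 2 comps


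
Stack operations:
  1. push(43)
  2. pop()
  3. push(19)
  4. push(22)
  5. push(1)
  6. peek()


push(43) -> [43]
pop()->43, []
push(19) -> [19]
push(22) -> [19, 22]
push(1) -> [19, 22, 1]
peek()->1

Final stack: [19, 22, 1]


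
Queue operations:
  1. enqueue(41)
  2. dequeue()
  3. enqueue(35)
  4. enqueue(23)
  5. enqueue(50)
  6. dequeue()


enqueue(41) -> [41]
dequeue()->41, []
enqueue(35) -> [35]
enqueue(23) -> [35, 23]
enqueue(50) -> [35, 23, 50]
dequeue()->35, [23, 50]

Final queue: [23, 50]


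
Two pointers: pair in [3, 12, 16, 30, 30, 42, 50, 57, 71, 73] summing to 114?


lo=0(3)+hi=9(73)=76
lo=1(12)+hi=9(73)=85
lo=2(16)+hi=9(73)=89
lo=3(30)+hi=9(73)=103
lo=4(30)+hi=9(73)=103
lo=5(42)+hi=9(73)=115
lo=5(42)+hi=8(71)=113
lo=6(50)+hi=8(71)=121
lo=6(50)+hi=7(57)=107

No pair found


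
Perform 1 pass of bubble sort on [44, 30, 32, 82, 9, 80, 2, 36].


Initial: [44, 30, 32, 82, 9, 80, 2, 36]
Pass 1: [30, 32, 44, 9, 80, 2, 36, 82] (6 swaps)

After 1 pass: [30, 32, 44, 9, 80, 2, 36, 82]


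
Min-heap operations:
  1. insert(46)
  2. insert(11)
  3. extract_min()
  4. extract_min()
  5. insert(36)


insert(46) -> [46]
insert(11) -> [11, 46]
extract_min()->11, [46]
extract_min()->46, []
insert(36) -> [36]

Final heap: [36]


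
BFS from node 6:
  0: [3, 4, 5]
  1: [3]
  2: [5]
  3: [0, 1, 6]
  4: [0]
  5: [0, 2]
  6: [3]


Visit 6, enqueue [3]
Visit 3, enqueue [0, 1]
Visit 0, enqueue [4, 5]
Visit 1, enqueue []
Visit 4, enqueue []
Visit 5, enqueue [2]
Visit 2, enqueue []

BFS order: [6, 3, 0, 1, 4, 5, 2]


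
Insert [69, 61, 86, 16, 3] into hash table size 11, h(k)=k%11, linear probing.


Insert 69: h=3 -> slot 3
Insert 61: h=6 -> slot 6
Insert 86: h=9 -> slot 9
Insert 16: h=5 -> slot 5
Insert 3: h=3, 1 probes -> slot 4

Table: [None, None, None, 69, 3, 16, 61, None, None, 86, None]


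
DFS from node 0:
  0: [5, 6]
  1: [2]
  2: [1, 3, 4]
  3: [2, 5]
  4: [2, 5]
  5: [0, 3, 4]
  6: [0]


Visit 0, push [6, 5]
Visit 5, push [4, 3]
Visit 3, push [2]
Visit 2, push [4, 1]
Visit 1, push []
Visit 4, push []
Visit 6, push []

DFS order: [0, 5, 3, 2, 1, 4, 6]


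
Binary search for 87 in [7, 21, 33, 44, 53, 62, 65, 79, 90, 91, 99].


Step 1: lo=0, hi=10, mid=5, val=62
Step 2: lo=6, hi=10, mid=8, val=90
Step 3: lo=6, hi=7, mid=6, val=65
Step 4: lo=7, hi=7, mid=7, val=79

Not found


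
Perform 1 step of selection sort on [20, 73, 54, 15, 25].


Initial: [20, 73, 54, 15, 25]
Step 1: min=15 at 3
  Swap: [15, 73, 54, 20, 25]

After 1 step: [15, 73, 54, 20, 25]


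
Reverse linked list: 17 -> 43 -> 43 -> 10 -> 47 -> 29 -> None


Step 1: curr=17, set curr.next=prev(None) | reversed so far: 17
Step 2: curr=43, set curr.next=prev(17) | reversed so far: 43 -> 17
Step 3: curr=43, set curr.next=prev(43) | reversed so far: 43 -> 43 -> 17
Step 4: curr=10, set curr.next=prev(43) | reversed so far: 10 -> 43 -> 43 -> 17
Step 5: curr=47, set curr.next=prev(10) | reversed so far: 47 -> 10 -> 43 -> 43 -> 17
Step 6: curr=29, set curr.next=prev(47) | reversed so far: 29 -> 47 -> 10 -> 43 -> 43 -> 17

29 -> 47 -> 10 -> 43 -> 43 -> 17 -> None
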